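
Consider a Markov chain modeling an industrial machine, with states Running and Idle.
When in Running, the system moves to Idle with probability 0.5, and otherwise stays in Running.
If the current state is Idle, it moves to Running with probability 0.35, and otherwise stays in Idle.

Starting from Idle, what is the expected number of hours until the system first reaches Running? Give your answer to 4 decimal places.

2.8571

Let t(s) be the expected number of hours to first reach Running from state s, with t(Running) = 0. Conditioning on the first hour:
t(Idle) = 1 + 0.65·t(Idle)
Solving: t(Idle) = 2.8571.
Expected hours from Idle to Running: 2.8571.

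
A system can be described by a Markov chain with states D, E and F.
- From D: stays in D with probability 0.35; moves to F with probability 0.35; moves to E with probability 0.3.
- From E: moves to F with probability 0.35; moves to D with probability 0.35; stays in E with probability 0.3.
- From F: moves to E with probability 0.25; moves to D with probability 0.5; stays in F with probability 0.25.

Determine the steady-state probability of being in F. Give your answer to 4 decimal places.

0.3182

Let the stationary distribution be π with π = πP and π_1 + π_2 + π_3 = 1.
π_1 = 0.35·π_1 + 0.35·π_2 + 0.5·π_3
π_2 = 0.3·π_1 + 0.3·π_2 + 0.25·π_3
Solving with the normalization constraint gives π = (0.3977, 0.2841, 0.3182).
So the stationary probability of F is 0.3182.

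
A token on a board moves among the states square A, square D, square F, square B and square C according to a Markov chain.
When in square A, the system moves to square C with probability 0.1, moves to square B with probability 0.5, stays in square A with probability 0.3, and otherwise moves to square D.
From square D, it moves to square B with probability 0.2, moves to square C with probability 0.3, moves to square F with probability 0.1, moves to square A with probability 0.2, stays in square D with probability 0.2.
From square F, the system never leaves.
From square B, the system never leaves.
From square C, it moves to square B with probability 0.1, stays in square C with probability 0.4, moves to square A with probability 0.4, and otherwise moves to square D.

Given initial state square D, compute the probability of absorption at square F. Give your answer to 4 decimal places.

0.1479

Let h(s) be the probability of absorption at square F starting from transient state s. Then h(square F) = 1 and h(square B) = 0. By first-step analysis:
h(square A) = 0.3·h(square A) + 0.1·h(square D) + 0.5·0 + 0.1·h(square C)
h(square D) = 0.2·h(square A) + 0.2·h(square D) + 0.1·1 + 0.2·0 + 0.3·h(square C)
h(square C) = 0.4·h(square A) + 0.1·h(square D) + 0.1·0 + 0.4·h(square C)
Solving: h(square A) = 0.0272, h(square D) = 0.1479, h(square C) = 0.0428.
Starting from square D, the probability is 0.1479.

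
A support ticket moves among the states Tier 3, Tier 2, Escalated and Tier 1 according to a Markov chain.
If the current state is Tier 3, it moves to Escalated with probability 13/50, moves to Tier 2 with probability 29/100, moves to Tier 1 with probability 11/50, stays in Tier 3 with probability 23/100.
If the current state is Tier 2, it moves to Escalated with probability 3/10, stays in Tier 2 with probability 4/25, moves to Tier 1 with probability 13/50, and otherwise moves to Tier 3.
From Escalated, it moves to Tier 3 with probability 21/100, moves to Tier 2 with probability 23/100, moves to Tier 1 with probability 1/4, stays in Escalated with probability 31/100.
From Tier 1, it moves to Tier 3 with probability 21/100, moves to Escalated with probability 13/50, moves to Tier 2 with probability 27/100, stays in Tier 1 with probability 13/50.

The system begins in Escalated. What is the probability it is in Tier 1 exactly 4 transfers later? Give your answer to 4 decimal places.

0.2479

Propagate the distribution vector 4 transfers from Escalated.
After 0 transfers: (0.0000, 0.0000, 1.0000, 0.0000)
After 1 transfer: (0.2100, 0.2300, 0.3100, 0.2500)
After 2 transfers: (0.2303, 0.2365, 0.2847, 0.2485)
After 3 transfers: (0.2312, 0.2372, 0.2837, 0.2479)
After 4 transfers: (0.2312, 0.2372, 0.2837, 0.2479)
P(in Tier 1 after 4 transfers) = 0.2479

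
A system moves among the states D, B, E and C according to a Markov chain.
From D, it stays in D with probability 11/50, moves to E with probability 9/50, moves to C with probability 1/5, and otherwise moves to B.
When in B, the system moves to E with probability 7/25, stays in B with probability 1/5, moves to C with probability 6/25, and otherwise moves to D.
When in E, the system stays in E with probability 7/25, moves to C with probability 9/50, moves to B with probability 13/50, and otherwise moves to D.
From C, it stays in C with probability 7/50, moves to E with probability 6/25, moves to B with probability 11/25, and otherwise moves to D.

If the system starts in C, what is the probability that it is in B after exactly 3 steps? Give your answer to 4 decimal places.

Propagate the distribution vector 3 steps from C.
After 0 steps: (0.0000, 0.0000, 0.0000, 1.0000)
After 1 step: (0.1800, 0.4400, 0.2400, 0.1400)
After 2 steps: (0.2552, 0.2840, 0.2564, 0.2044)
After 3 steps: (0.2442, 0.3155, 0.2463, 0.1940)
P(in B after 3 steps) = 0.3155

0.3155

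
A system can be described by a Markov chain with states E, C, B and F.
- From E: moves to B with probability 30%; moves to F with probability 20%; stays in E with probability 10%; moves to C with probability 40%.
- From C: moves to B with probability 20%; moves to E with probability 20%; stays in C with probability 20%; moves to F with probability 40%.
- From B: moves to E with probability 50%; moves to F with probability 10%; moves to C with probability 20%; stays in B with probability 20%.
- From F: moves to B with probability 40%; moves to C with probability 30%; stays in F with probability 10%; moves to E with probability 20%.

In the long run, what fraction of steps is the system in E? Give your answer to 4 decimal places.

Let the stationary distribution be π with π = πP and π_1 + π_2 + π_3 + π_4 = 1.
π_1 = 0.1·π_1 + 0.2·π_2 + 0.5·π_3 + 0.2·π_4
π_2 = 0.4·π_1 + 0.2·π_2 + 0.2·π_3 + 0.3·π_4
π_3 = 0.3·π_1 + 0.2·π_2 + 0.2·π_3 + 0.4·π_4
Solving with the normalization constraint gives π = (0.2546, 0.2716, 0.2668, 0.2069).
So the stationary probability of E is 0.2546.

0.2546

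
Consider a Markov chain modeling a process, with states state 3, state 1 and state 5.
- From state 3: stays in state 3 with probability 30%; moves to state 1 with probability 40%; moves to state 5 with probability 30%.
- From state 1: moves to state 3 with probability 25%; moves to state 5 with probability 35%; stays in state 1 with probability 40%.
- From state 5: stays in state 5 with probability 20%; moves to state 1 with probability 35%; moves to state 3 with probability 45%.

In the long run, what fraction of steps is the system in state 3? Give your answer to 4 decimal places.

0.3243

Let the stationary distribution be π with π = πP and π_1 + π_2 + π_3 = 1.
π_1 = 0.3·π_1 + 0.25·π_2 + 0.45·π_3
π_2 = 0.4·π_1 + 0.4·π_2 + 0.35·π_3
Solving with the normalization constraint gives π = (0.3243, 0.3855, 0.2902).
So the stationary probability of state 3 is 0.3243.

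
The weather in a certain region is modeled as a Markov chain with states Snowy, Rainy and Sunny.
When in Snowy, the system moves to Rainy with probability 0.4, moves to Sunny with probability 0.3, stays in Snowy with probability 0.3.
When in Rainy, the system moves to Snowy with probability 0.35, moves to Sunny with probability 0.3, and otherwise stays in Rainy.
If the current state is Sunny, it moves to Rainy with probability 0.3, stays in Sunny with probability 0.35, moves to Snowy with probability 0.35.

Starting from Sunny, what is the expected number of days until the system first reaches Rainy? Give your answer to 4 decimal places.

3.0000

Let t(s) be the expected number of days to first reach Rainy from state s, with t(Rainy) = 0. Conditioning on the first day:
t(Snowy) = 1 + 0.3·t(Snowy) + 0.3·t(Sunny)
t(Sunny) = 1 + 0.35·t(Snowy) + 0.35·t(Sunny)
Solving: t(Snowy) = 2.7143, t(Sunny) = 3.0000.
Expected days from Sunny to Rainy: 3.0000.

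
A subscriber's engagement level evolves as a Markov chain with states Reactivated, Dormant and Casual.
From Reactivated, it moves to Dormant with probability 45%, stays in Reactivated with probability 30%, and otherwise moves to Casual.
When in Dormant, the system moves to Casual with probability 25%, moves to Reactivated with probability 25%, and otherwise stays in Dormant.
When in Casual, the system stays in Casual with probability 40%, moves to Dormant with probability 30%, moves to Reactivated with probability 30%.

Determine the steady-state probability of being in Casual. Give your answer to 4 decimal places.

0.2941

Let the stationary distribution be π with π = πP and π_1 + π_2 + π_3 = 1.
π_1 = 0.3·π_1 + 0.25·π_2 + 0.3·π_3
π_2 = 0.45·π_1 + 0.5·π_2 + 0.3·π_3
Solving with the normalization constraint gives π = (0.2786, 0.4272, 0.2941).
So the stationary probability of Casual is 0.2941.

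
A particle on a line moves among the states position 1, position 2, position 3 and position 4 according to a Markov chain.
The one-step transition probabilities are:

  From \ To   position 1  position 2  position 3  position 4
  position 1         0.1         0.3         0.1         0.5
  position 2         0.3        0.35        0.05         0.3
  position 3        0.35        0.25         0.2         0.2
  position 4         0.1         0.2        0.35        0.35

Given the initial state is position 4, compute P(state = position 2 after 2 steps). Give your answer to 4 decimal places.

Propagate the distribution vector 2 steps from position 4.
After 0 steps: (0.0000, 0.0000, 0.0000, 1.0000)
After 1 step: (0.1000, 0.2000, 0.3500, 0.3500)
After 2 steps: (0.2275, 0.2575, 0.2125, 0.3025)
P(in position 2 after 2 steps) = 0.2575

0.2575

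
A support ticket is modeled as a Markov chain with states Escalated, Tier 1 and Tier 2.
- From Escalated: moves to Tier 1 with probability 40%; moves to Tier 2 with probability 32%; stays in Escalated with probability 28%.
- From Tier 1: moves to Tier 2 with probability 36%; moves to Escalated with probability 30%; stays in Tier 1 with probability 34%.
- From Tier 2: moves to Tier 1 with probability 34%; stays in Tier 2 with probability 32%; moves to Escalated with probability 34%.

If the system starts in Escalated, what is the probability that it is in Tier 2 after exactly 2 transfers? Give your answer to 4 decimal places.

Sum over the intermediate state after 1 transfer:
P = P(Escalated→Escalated)·P(Escalated→Tier 2) + P(Escalated→Tier 1)·P(Tier 1→Tier 2) + P(Escalated→Tier 2)·P(Tier 2→Tier 2)
  = 0.28×0.32 + 0.4×0.36 + 0.32×0.32
  = 0.0896 + 0.1440 + 0.1024 = 0.3360

0.3360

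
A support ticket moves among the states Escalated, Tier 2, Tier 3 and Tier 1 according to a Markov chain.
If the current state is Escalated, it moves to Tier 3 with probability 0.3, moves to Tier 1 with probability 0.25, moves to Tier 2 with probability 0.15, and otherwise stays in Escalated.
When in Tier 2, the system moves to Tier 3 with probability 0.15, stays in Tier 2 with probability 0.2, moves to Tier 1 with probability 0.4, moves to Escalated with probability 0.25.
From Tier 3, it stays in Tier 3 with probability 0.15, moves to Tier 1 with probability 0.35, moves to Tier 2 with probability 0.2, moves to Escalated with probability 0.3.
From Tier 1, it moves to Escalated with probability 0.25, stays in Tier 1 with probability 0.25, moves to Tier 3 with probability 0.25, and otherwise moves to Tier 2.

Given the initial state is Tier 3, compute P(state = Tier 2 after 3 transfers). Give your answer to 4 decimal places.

0.2011

Propagate the distribution vector 3 transfers from Tier 3.
After 0 transfers: (0.0000, 0.0000, 1.0000, 0.0000)
After 1 transfer: (0.3000, 0.2000, 0.1500, 0.3500)
After 2 transfers: (0.2725, 0.2025, 0.2300, 0.2950)
After 3 transfers: (0.2751, 0.2011, 0.2204, 0.3034)
P(in Tier 2 after 3 transfers) = 0.2011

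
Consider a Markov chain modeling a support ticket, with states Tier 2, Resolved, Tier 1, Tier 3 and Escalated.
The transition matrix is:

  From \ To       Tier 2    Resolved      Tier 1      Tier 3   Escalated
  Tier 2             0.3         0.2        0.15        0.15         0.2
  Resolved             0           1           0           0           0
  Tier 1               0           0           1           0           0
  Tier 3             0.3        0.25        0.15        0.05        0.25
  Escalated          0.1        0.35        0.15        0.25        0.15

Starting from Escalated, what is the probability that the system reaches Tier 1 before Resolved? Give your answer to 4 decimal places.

Let h(s) be the probability of absorption at Tier 1 starting from transient state s. Then h(Tier 1) = 1 and h(Resolved) = 0. By first-step analysis:
h(Tier 2) = 0.3·h(Tier 2) + 0.2·0 + 0.15·1 + 0.15·h(Tier 3) + 0.2·h(Escalated)
h(Tier 3) = 0.3·h(Tier 2) + 0.25·0 + 0.15·1 + 0.05·h(Tier 3) + 0.25·h(Escalated)
h(Escalated) = 0.1·h(Tier 2) + 0.35·0 + 0.15·1 + 0.25·h(Tier 3) + 0.15·h(Escalated)
Solving: h(Tier 2) = 0.3872, h(Tier 3) = 0.3670, h(Escalated) = 0.3300.
Starting from Escalated, the probability is 0.3300.

0.3300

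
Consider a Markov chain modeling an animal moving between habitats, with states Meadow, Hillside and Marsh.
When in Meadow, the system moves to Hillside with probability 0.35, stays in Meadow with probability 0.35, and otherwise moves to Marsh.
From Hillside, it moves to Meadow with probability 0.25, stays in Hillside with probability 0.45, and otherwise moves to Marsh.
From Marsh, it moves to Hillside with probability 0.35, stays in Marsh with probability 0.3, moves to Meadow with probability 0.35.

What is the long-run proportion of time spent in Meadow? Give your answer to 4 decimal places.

0.3111

Let the stationary distribution be π with π = πP and π_1 + π_2 + π_3 = 1.
π_1 = 0.35·π_1 + 0.25·π_2 + 0.35·π_3
π_2 = 0.35·π_1 + 0.45·π_2 + 0.35·π_3
Solving with the normalization constraint gives π = (0.3111, 0.3889, 0.3000).
So the stationary probability of Meadow is 0.3111.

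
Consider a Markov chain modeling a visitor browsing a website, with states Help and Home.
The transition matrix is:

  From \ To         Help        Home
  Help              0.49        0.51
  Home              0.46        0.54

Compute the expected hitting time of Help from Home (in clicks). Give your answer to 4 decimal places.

Let t(s) be the expected number of clicks to first reach Help from state s, with t(Help) = 0. Conditioning on the first click:
t(Home) = 1 + 0.54·t(Home)
Solving: t(Home) = 2.1739.
Expected clicks from Home to Help: 2.1739.

2.1739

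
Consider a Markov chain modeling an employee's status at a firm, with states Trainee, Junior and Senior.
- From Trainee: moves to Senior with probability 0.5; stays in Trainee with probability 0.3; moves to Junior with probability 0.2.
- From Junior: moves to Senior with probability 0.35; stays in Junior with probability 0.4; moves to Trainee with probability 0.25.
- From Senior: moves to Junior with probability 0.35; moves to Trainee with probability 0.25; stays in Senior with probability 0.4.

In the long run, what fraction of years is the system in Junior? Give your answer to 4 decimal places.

Let the stationary distribution be π with π = πP and π_1 + π_2 + π_3 = 1.
π_1 = 0.3·π_1 + 0.25·π_2 + 0.25·π_3
π_2 = 0.2·π_1 + 0.4·π_2 + 0.35·π_3
Solving with the normalization constraint gives π = (0.2632, 0.3269, 0.4100).
So the stationary probability of Junior is 0.3269.

0.3269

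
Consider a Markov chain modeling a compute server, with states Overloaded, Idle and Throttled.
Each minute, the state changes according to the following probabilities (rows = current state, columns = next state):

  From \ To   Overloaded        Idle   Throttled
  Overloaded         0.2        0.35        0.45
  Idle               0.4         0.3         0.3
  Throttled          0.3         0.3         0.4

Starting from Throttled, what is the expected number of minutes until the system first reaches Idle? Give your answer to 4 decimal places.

Let t(s) be the expected number of minutes to first reach Idle from state s, with t(Idle) = 0. Conditioning on the first minute:
t(Overloaded) = 1 + 0.2·t(Overloaded) + 0.45·t(Throttled)
t(Throttled) = 1 + 0.3·t(Overloaded) + 0.4·t(Throttled)
Solving: t(Overloaded) = 3.0435, t(Throttled) = 3.1884.
Expected minutes from Throttled to Idle: 3.1884.

3.1884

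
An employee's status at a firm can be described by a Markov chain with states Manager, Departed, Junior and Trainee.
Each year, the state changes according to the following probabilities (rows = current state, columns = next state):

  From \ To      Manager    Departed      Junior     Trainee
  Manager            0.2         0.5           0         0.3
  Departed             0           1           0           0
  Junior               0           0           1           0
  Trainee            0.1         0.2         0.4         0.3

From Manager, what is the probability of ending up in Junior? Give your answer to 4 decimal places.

0.2264

Let h(s) be the probability of absorption at Junior starting from transient state s. Then h(Junior) = 1 and h(Departed) = 0. By first-step analysis:
h(Manager) = 0.2·h(Manager) + 0.5·0 + 0.3·h(Trainee)
h(Trainee) = 0.1·h(Manager) + 0.2·0 + 0.4·1 + 0.3·h(Trainee)
Solving: h(Manager) = 0.2264, h(Trainee) = 0.6038.
Starting from Manager, the probability is 0.2264.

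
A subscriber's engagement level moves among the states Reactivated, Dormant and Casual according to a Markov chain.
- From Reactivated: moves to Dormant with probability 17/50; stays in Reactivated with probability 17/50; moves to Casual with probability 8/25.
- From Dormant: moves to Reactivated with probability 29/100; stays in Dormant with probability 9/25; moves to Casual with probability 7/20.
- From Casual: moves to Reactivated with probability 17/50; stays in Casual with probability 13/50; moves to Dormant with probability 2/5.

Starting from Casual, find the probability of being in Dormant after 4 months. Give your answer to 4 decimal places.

0.3660

Propagate the distribution vector 4 months from Casual.
After 0 months: (0.0000, 0.0000, 1.0000)
After 1 month: (0.3400, 0.4000, 0.2600)
After 2 months: (0.3200, 0.3636, 0.3164)
After 3 months: (0.3218, 0.3663, 0.3119)
After 4 months: (0.3217, 0.3660, 0.3123)
P(in Dormant after 4 months) = 0.3660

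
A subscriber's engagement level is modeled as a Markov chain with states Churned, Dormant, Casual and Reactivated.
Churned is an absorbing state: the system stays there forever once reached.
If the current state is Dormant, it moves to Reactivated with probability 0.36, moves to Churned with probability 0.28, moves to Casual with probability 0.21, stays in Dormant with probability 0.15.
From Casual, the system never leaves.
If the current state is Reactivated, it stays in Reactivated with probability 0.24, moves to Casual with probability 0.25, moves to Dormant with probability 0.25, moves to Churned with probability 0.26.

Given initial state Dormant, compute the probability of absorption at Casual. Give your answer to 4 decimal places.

Let h(s) be the probability of absorption at Casual starting from transient state s. Then h(Casual) = 1 and h(Churned) = 0. By first-step analysis:
h(Dormant) = 0.28·0 + 0.15·h(Dormant) + 0.21·1 + 0.36·h(Reactivated)
h(Reactivated) = 0.26·0 + 0.25·h(Dormant) + 0.25·1 + 0.24·h(Reactivated)
Solving: h(Dormant) = 0.4489, h(Reactivated) = 0.4766.
Starting from Dormant, the probability is 0.4489.

0.4489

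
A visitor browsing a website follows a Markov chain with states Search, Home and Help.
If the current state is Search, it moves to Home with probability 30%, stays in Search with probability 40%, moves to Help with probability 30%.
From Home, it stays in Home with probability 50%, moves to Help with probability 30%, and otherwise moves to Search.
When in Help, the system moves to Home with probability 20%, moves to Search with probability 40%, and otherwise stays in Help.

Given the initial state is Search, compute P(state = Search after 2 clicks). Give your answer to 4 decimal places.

Sum over the intermediate state after 1 click:
P = P(Search→Search)·P(Search→Search) + P(Search→Home)·P(Home→Search) + P(Search→Help)·P(Help→Search)
  = 0.4×0.4 + 0.3×0.2 + 0.3×0.4
  = 0.1600 + 0.0600 + 0.1200 = 0.3400

0.3400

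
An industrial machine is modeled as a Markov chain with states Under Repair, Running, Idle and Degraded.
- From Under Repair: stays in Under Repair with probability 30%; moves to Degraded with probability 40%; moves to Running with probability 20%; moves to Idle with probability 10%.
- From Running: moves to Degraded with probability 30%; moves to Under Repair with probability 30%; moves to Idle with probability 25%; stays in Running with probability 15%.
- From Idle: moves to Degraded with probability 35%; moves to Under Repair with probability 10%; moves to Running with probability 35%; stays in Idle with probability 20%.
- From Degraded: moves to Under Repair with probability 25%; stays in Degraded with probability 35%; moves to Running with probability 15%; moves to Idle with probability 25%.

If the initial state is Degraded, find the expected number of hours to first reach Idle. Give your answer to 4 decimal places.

4.7793

Let t(s) be the expected number of hours to first reach Idle from state s, with t(Idle) = 0. Conditioning on the first hour:
t(Under Repair) = 1 + 0.3·t(Under Repair) + 0.2·t(Running) + 0.4·t(Degraded)
t(Running) = 1 + 0.3·t(Under Repair) + 0.15·t(Running) + 0.3·t(Degraded)
t(Degraded) = 1 + 0.25·t(Under Repair) + 0.15·t(Running) + 0.35·t(Degraded)
Solving: t(Under Repair) = 5.5359, t(Running) = 4.8172, t(Degraded) = 4.7793.
Expected hours from Degraded to Idle: 4.7793.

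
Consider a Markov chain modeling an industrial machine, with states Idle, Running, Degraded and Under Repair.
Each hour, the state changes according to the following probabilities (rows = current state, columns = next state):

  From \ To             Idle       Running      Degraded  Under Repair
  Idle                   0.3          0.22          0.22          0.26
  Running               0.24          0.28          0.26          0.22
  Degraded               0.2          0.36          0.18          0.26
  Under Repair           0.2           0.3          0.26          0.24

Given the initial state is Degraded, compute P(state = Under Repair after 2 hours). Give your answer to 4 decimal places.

0.2404

Propagate the distribution vector 2 hours from Degraded.
After 0 hours: (0.0000, 0.0000, 1.0000, 0.0000)
After 1 hour: (0.2000, 0.3600, 0.1800, 0.2600)
After 2 hours: (0.2344, 0.2876, 0.2376, 0.2404)
P(in Under Repair after 2 hours) = 0.2404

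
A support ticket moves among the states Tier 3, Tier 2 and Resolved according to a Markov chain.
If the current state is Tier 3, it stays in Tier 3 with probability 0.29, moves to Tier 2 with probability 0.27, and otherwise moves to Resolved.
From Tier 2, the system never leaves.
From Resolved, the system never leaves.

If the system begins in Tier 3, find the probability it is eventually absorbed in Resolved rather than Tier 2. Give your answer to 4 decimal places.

0.6197

Let h(s) be the probability of absorption at Resolved starting from transient state s. Then h(Resolved) = 1 and h(Tier 2) = 0. By first-step analysis:
h(Tier 3) = 0.29·h(Tier 3) + 0.27·0 + 0.44·1
Solving: h(Tier 3) = 0.6197.
Starting from Tier 3, the probability is 0.6197.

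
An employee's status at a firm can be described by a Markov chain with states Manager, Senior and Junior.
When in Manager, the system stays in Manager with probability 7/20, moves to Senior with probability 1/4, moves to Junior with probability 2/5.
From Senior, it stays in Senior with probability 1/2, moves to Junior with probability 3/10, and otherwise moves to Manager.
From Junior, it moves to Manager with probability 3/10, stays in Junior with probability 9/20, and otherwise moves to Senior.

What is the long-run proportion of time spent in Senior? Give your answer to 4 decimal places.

Let the stationary distribution be π with π = πP and π_1 + π_2 + π_3 = 1.
π_1 = 0.35·π_1 + 0.2·π_2 + 0.3·π_3
π_2 = 0.25·π_1 + 0.5·π_2 + 0.25·π_3
Solving with the normalization constraint gives π = (0.2807, 0.3333, 0.3860).
So the stationary probability of Senior is 0.3333.

0.3333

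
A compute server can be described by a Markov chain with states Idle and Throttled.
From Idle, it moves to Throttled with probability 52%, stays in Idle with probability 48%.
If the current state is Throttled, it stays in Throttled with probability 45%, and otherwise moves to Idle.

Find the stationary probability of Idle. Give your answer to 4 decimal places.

Let the stationary distribution be π with π = πP and π_1 + π_2 = 1.
π_1 = 0.48·π_1 + 0.55·π_2
Solving with the normalization constraint gives π = (0.5140, 0.4860).
So the stationary probability of Idle is 0.5140.

0.5140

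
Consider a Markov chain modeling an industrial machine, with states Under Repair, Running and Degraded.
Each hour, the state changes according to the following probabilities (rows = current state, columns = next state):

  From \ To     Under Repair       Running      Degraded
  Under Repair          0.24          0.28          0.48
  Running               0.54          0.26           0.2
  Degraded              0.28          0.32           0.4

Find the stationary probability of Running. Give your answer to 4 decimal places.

0.2890

Let the stationary distribution be π with π = πP and π_1 + π_2 + π_3 = 1.
π_1 = 0.24·π_1 + 0.54·π_2 + 0.28·π_3
π_2 = 0.28·π_1 + 0.26·π_2 + 0.32·π_3
Solving with the normalization constraint gives π = (0.3415, 0.2890, 0.3695).
So the stationary probability of Running is 0.2890.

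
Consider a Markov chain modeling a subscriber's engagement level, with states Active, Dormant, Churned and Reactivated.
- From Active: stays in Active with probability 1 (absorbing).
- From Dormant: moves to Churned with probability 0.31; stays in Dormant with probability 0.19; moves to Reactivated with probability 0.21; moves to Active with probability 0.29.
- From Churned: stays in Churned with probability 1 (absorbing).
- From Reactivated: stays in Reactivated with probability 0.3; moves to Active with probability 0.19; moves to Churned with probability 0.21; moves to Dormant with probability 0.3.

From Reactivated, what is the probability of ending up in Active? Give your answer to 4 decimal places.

0.4780

Let h(s) be the probability of absorption at Active starting from transient state s. Then h(Active) = 1 and h(Churned) = 0. By first-step analysis:
h(Dormant) = 0.29·1 + 0.19·h(Dormant) + 0.31·0 + 0.21·h(Reactivated)
h(Reactivated) = 0.19·1 + 0.3·h(Dormant) + 0.21·0 + 0.3·h(Reactivated)
Solving: h(Dormant) = 0.4819, h(Reactivated) = 0.4780.
Starting from Reactivated, the probability is 0.4780.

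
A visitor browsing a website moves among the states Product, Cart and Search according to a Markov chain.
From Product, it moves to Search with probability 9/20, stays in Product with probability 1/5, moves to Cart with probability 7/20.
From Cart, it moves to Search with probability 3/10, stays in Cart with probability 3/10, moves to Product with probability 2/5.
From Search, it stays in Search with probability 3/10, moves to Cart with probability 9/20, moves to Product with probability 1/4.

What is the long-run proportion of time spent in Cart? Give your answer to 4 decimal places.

0.3661

Let the stationary distribution be π with π = πP and π_1 + π_2 + π_3 = 1.
π_1 = 0.2·π_1 + 0.4·π_2 + 0.25·π_3
π_2 = 0.35·π_1 + 0.3·π_2 + 0.45·π_3
Solving with the normalization constraint gives π = (0.2904, 0.3661, 0.3436).
So the stationary probability of Cart is 0.3661.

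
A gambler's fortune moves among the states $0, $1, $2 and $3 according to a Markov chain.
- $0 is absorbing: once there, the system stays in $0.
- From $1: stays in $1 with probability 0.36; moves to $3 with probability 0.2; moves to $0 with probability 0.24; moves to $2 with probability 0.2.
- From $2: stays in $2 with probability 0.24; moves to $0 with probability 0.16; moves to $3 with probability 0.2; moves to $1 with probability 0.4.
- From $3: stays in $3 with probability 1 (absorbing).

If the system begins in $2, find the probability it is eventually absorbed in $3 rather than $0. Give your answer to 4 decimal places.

0.5118

Let h(s) be the probability of absorption at $3 starting from transient state s. Then h($3) = 1 and h($0) = 0. By first-step analysis:
h($1) = 0.24·0 + 0.36·h($1) + 0.2·h($2) + 0.2·1
h($2) = 0.16·0 + 0.4·h($1) + 0.24·h($2) + 0.2·1
Solving: h($1) = 0.4724, h($2) = 0.5118.
Starting from $2, the probability is 0.5118.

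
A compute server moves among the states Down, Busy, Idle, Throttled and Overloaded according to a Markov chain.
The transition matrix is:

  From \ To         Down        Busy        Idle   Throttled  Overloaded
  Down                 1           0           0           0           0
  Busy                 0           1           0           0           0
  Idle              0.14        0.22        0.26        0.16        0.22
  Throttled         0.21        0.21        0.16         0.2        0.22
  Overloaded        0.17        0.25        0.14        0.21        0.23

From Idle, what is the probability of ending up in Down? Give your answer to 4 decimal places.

0.4144

Let h(s) be the probability of absorption at Down starting from transient state s. Then h(Down) = 1 and h(Busy) = 0. By first-step analysis:
h(Idle) = 0.14·1 + 0.22·0 + 0.26·h(Idle) + 0.16·h(Throttled) + 0.22·h(Overloaded)
h(Throttled) = 0.21·1 + 0.21·0 + 0.16·h(Idle) + 0.2·h(Throttled) + 0.22·h(Overloaded)
h(Overloaded) = 0.17·1 + 0.25·0 + 0.14·h(Idle) + 0.21·h(Throttled) + 0.23·h(Overloaded)
Solving: h(Idle) = 0.4144, h(Throttled) = 0.4614, h(Overloaded) = 0.4220.
Starting from Idle, the probability is 0.4144.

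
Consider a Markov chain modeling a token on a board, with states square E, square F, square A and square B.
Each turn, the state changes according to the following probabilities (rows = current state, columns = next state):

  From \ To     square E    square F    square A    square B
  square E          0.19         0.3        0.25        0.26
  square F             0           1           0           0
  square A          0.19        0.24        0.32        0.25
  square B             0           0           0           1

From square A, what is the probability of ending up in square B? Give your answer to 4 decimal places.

0.5005

Let h(s) be the probability of absorption at square B starting from transient state s. Then h(square B) = 1 and h(square F) = 0. By first-step analysis:
h(square E) = 0.19·h(square E) + 0.3·0 + 0.25·h(square A) + 0.26·1
h(square A) = 0.19·h(square E) + 0.24·0 + 0.32·h(square A) + 0.25·1
Solving: h(square E) = 0.4755, h(square A) = 0.5005.
Starting from square A, the probability is 0.5005.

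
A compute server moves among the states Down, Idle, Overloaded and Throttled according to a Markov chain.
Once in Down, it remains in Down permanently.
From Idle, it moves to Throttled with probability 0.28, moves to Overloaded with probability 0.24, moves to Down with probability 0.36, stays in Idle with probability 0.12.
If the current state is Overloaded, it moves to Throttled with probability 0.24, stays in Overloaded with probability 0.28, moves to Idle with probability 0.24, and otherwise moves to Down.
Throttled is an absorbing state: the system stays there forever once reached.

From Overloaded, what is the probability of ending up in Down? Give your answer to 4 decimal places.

Let h(s) be the probability of absorption at Down starting from transient state s. Then h(Down) = 1 and h(Throttled) = 0. By first-step analysis:
h(Idle) = 0.36·1 + 0.12·h(Idle) + 0.24·h(Overloaded) + 0.28·0
h(Overloaded) = 0.24·1 + 0.24·h(Idle) + 0.28·h(Overloaded) + 0.24·0
Solving: h(Idle) = 0.5500, h(Overloaded) = 0.5167.
Starting from Overloaded, the probability is 0.5167.

0.5167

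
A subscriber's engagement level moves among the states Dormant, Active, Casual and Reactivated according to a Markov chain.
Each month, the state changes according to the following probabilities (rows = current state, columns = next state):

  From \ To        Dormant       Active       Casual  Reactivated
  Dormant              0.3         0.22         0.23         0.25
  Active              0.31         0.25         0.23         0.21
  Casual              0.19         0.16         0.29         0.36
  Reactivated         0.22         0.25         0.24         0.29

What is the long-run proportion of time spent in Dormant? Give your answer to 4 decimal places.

Let the stationary distribution be π with π = πP and π_1 + π_2 + π_3 + π_4 = 1.
π_1 = 0.3·π_1 + 0.31·π_2 + 0.19·π_3 + 0.22·π_4
π_2 = 0.22·π_1 + 0.25·π_2 + 0.16·π_3 + 0.25·π_4
π_3 = 0.23·π_1 + 0.23·π_2 + 0.29·π_3 + 0.24·π_4
Solving with the normalization constraint gives π = (0.2526, 0.2201, 0.2477, 0.2796).
So the stationary probability of Dormant is 0.2526.

0.2526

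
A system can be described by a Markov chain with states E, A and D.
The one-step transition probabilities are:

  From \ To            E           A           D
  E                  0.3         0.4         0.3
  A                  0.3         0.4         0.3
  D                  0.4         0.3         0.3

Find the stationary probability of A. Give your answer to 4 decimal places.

Let the stationary distribution be π with π = πP and π_1 + π_2 + π_3 = 1.
π_1 = 0.3·π_1 + 0.3·π_2 + 0.4·π_3
π_2 = 0.4·π_1 + 0.4·π_2 + 0.3·π_3
Solving with the normalization constraint gives π = (0.3300, 0.3700, 0.3000).
So the stationary probability of A is 0.3700.

0.3700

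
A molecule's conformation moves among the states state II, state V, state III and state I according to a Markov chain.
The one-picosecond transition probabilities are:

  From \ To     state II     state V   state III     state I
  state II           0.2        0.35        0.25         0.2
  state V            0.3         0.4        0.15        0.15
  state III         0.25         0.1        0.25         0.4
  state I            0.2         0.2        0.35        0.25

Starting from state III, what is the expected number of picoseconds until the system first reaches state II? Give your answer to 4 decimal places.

Let t(s) be the expected number of picoseconds to first reach state II from state s, with t(state II) = 0. Conditioning on the first picosecond:
t(state V) = 1 + 0.4·t(state V) + 0.15·t(state III) + 0.15·t(state I)
t(state III) = 1 + 0.1·t(state V) + 0.25·t(state III) + 0.4·t(state I)
t(state I) = 1 + 0.2·t(state V) + 0.35·t(state III) + 0.25·t(state I)
Solving: t(state V) = 3.7531, t(state III) = 4.0988, t(state I) = 4.2469.
Expected picoseconds from state III to state II: 4.0988.

4.0988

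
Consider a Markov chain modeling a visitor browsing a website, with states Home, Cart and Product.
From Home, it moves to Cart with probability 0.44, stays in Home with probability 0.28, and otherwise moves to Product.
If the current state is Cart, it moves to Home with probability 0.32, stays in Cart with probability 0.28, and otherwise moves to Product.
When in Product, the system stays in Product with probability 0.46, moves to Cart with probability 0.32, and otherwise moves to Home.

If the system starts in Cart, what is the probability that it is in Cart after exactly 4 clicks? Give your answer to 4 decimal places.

Propagate the distribution vector 4 clicks from Cart.
After 0 clicks: (0.0000, 1.0000, 0.0000)
After 1 click: (0.3200, 0.2800, 0.4000)
After 2 clicks: (0.2672, 0.3472, 0.3856)
After 3 clicks: (0.2708, 0.3382, 0.3911)
After 4 clicks: (0.2701, 0.3390, 0.3910)
P(in Cart after 4 clicks) = 0.3390

0.3390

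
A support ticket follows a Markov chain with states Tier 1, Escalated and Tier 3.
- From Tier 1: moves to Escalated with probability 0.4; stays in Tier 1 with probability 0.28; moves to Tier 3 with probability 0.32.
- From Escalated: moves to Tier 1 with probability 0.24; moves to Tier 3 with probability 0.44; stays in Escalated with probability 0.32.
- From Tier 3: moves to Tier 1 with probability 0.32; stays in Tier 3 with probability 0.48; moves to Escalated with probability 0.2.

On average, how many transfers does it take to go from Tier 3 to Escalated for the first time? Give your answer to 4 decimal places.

Let t(s) be the expected number of transfers to first reach Escalated from state s, with t(Escalated) = 0. Conditioning on the first transfer:
t(Tier 1) = 1 + 0.28·t(Tier 1) + 0.32·t(Tier 3)
t(Tier 3) = 1 + 0.32·t(Tier 1) + 0.48·t(Tier 3)
Solving: t(Tier 1) = 3.0882, t(Tier 3) = 3.8235.
Expected transfers from Tier 3 to Escalated: 3.8235.

3.8235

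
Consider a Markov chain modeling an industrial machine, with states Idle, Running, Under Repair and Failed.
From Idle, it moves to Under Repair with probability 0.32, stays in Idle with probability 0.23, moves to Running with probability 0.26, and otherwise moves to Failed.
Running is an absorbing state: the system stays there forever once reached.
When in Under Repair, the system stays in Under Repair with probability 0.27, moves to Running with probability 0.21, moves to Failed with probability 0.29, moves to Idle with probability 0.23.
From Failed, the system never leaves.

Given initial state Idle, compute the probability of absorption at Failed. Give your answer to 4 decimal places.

0.4739

Let h(s) be the probability of absorption at Failed starting from transient state s. Then h(Failed) = 1 and h(Running) = 0. By first-step analysis:
h(Idle) = 0.23·h(Idle) + 0.26·0 + 0.32·h(Under Repair) + 0.19·1
h(Under Repair) = 0.23·h(Idle) + 0.21·0 + 0.27·h(Under Repair) + 0.29·1
Solving: h(Idle) = 0.4739, h(Under Repair) = 0.5466.
Starting from Idle, the probability is 0.4739.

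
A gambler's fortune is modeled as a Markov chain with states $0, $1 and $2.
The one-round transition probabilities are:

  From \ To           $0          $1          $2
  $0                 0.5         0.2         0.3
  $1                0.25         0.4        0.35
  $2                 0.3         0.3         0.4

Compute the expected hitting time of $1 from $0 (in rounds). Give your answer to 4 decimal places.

Let t(s) be the expected number of rounds to first reach $1 from state s, with t($1) = 0. Conditioning on the first round:
t($0) = 1 + 0.5·t($0) + 0.3·t($2)
t($2) = 1 + 0.3·t($0) + 0.4·t($2)
Solving: t($0) = 4.2857, t($2) = 3.8095.
Expected rounds from $0 to $1: 4.2857.

4.2857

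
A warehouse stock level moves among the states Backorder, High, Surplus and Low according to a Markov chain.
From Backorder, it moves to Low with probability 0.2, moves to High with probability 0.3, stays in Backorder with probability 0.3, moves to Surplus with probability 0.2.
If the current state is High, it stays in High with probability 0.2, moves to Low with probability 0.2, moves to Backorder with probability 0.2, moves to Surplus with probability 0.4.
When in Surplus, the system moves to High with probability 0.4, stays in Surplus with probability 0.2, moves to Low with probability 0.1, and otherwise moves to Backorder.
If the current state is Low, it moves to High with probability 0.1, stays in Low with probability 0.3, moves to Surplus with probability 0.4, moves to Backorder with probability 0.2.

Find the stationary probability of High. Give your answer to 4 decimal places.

0.2646

Let the stationary distribution be π with π = πP and π_1 + π_2 + π_3 + π_4 = 1.
π_1 = 0.3·π_1 + 0.2·π_2 + 0.3·π_3 + 0.2·π_4
π_2 = 0.3·π_1 + 0.2·π_2 + 0.4·π_3 + 0.1·π_4
π_3 = 0.2·π_1 + 0.4·π_2 + 0.2·π_3 + 0.4·π_4
Solving with the normalization constraint gives π = (0.2545, 0.2646, 0.2909, 0.1899).
So the stationary probability of High is 0.2646.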